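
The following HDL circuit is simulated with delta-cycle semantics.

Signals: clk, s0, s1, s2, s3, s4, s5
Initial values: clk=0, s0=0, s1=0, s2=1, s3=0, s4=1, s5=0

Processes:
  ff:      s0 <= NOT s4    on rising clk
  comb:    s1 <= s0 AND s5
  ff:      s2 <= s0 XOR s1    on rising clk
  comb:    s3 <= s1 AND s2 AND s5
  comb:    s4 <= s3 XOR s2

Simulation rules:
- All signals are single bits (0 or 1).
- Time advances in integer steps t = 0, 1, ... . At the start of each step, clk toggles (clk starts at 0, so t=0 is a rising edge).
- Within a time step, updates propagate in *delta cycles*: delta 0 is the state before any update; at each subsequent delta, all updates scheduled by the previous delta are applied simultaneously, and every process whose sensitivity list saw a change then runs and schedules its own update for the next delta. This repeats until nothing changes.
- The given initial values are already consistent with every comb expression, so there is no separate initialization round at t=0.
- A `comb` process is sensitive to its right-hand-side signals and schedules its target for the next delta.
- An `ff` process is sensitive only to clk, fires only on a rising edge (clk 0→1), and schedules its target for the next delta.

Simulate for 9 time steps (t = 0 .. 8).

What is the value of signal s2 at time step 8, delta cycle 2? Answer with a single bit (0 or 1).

0

t0.Δ0 s4=1 s0=0 clk=0 s2=1 s5=0 s3=0 s1=0
t0.Δ1 s4=1 s0=0 clk=1 s2=1 s5=0 s3=0 s1=0
t0.Δ2 s4=1 s0=0 clk=1 s2=0 s5=0 s3=0 s1=0
t0.Δ3 s4=0 s0=0 clk=1 s2=0 s5=0 s3=0 s1=0
t1.Δ0 s4=0 s0=0 clk=1 s2=0 s5=0 s3=0 s1=0
t1.Δ1 s4=0 s0=0 clk=0 s2=0 s5=0 s3=0 s1=0
t2.Δ0 s4=0 s0=0 clk=0 s2=0 s5=0 s3=0 s1=0
t2.Δ1 s4=0 s0=0 clk=1 s2=0 s5=0 s3=0 s1=0
t2.Δ2 s4=0 s0=1 clk=1 s2=0 s5=0 s3=0 s1=0
t3.Δ0 s4=0 s0=1 clk=1 s2=0 s5=0 s3=0 s1=0
t3.Δ1 s4=0 s0=1 clk=0 s2=0 s5=0 s3=0 s1=0
t4.Δ0 s4=0 s0=1 clk=0 s2=0 s5=0 s3=0 s1=0
t4.Δ1 s4=0 s0=1 clk=1 s2=0 s5=0 s3=0 s1=0
t4.Δ2 s4=0 s0=1 clk=1 s2=1 s5=0 s3=0 s1=0
t4.Δ3 s4=1 s0=1 clk=1 s2=1 s5=0 s3=0 s1=0
t5.Δ0 s4=1 s0=1 clk=1 s2=1 s5=0 s3=0 s1=0
t5.Δ1 s4=1 s0=1 clk=0 s2=1 s5=0 s3=0 s1=0
t6.Δ0 s4=1 s0=1 clk=0 s2=1 s5=0 s3=0 s1=0
t6.Δ1 s4=1 s0=1 clk=1 s2=1 s5=0 s3=0 s1=0
t6.Δ2 s4=1 s0=0 clk=1 s2=1 s5=0 s3=0 s1=0
t7.Δ0 s4=1 s0=0 clk=1 s2=1 s5=0 s3=0 s1=0
t7.Δ1 s4=1 s0=0 clk=0 s2=1 s5=0 s3=0 s1=0
t8.Δ0 s4=1 s0=0 clk=0 s2=1 s5=0 s3=0 s1=0
t8.Δ1 s4=1 s0=0 clk=1 s2=1 s5=0 s3=0 s1=0
t8.Δ2 s4=1 s0=0 clk=1 s2=0 s5=0 s3=0 s1=0
t8.Δ3 s4=0 s0=0 clk=1 s2=0 s5=0 s3=0 s1=0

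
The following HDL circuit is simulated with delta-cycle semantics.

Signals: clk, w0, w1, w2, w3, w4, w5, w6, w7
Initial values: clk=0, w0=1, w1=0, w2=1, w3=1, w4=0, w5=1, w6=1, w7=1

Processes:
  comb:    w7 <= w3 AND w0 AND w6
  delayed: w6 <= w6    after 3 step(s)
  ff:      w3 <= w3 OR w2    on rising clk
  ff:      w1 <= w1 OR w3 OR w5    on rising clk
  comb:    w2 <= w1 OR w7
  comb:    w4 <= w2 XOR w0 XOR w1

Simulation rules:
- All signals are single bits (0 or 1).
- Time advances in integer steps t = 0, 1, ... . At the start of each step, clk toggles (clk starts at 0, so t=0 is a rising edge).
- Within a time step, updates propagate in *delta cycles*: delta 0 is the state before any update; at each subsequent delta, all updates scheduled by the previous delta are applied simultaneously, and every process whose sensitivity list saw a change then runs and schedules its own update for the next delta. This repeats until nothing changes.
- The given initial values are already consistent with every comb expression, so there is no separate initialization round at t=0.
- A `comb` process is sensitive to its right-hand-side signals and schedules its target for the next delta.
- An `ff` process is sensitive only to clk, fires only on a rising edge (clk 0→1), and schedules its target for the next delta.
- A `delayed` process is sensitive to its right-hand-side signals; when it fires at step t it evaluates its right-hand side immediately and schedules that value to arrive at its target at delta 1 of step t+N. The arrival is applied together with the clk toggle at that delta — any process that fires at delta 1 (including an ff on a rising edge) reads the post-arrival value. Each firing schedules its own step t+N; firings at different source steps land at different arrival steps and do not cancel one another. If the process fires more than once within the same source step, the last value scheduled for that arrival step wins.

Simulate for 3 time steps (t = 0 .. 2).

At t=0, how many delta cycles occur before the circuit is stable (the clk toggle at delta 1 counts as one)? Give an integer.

[bits: w4,w6,w7,w5,w2,w1,w3,clk,w0]
t=0: Δ0=011110101 Δ1=011110111 Δ2=011111111 Δ3=111111111 | 3Δ
t=1: Δ0=111111111 Δ1=111111101 | 1Δ
t=2: Δ0=111111101 Δ1=111111111 | 1Δ

3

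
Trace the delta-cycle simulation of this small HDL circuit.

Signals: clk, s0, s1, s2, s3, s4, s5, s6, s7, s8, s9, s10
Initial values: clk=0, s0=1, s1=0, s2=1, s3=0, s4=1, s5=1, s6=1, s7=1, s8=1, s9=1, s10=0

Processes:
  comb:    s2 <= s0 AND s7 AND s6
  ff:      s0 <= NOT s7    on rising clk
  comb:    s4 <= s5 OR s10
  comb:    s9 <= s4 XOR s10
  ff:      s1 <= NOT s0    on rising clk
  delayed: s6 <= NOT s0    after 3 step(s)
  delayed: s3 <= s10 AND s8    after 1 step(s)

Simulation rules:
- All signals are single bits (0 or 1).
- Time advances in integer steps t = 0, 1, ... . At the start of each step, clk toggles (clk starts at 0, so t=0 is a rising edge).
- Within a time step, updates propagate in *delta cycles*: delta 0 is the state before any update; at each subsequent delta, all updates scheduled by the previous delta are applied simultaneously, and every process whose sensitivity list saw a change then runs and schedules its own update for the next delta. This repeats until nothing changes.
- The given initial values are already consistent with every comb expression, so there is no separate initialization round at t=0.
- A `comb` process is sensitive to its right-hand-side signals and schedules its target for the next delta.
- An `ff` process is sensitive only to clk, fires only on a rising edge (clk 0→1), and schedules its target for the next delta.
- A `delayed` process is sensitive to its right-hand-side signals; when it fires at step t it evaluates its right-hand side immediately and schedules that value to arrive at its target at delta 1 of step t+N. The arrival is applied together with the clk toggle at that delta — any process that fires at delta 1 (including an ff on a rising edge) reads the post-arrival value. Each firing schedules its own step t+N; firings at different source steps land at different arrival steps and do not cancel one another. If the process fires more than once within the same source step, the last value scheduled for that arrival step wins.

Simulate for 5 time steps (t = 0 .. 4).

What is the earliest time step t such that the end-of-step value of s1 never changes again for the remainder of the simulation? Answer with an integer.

2

[bits: s9,s6,s0,s2,clk,s10,s5,s8,s7,s1,s4,s3]
t=0: Δ0=111100111010 Δ1=111110111010 Δ2=110110111010 Δ3=110010111010 | 3Δ
t=1: Δ0=110010111010 Δ1=110000111010 | 1Δ
t=2: Δ0=110000111010 Δ1=110010111010 Δ2=110010111110 | 2Δ
t=3: Δ0=110010111110 Δ1=110000111110 | 1Δ
t=4: Δ0=110000111110 Δ1=110010111110 | 1Δ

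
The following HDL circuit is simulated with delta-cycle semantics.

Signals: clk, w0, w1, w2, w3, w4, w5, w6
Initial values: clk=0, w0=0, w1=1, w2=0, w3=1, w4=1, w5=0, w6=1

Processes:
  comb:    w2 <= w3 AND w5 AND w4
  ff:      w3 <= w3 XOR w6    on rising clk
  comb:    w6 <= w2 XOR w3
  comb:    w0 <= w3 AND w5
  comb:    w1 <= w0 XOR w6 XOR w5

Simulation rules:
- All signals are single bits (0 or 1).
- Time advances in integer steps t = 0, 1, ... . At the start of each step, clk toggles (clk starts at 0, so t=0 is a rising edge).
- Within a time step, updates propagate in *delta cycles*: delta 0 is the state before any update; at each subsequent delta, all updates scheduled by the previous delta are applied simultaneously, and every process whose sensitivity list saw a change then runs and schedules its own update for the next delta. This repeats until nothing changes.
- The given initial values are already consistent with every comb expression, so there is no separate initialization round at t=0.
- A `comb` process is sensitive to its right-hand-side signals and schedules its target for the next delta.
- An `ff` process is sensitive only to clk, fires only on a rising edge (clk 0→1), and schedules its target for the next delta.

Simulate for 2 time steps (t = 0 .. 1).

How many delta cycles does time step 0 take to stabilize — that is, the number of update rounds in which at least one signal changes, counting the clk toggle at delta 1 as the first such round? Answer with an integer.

4

t=0 Δ0: w3=1 w0=0 clk=0 w4=1 w5=0 w6=1 w1=1 w2=0
  Δ1: clk:0→1
  Δ2: w3:1→0
  Δ3: w6:1→0
  Δ4: w1:1→0
  (4Δ to stable)
t=1 Δ0: w3=0 w0=0 clk=1 w4=1 w5=0 w6=0 w1=0 w2=0
  Δ1: clk:1→0
  (1Δ to stable)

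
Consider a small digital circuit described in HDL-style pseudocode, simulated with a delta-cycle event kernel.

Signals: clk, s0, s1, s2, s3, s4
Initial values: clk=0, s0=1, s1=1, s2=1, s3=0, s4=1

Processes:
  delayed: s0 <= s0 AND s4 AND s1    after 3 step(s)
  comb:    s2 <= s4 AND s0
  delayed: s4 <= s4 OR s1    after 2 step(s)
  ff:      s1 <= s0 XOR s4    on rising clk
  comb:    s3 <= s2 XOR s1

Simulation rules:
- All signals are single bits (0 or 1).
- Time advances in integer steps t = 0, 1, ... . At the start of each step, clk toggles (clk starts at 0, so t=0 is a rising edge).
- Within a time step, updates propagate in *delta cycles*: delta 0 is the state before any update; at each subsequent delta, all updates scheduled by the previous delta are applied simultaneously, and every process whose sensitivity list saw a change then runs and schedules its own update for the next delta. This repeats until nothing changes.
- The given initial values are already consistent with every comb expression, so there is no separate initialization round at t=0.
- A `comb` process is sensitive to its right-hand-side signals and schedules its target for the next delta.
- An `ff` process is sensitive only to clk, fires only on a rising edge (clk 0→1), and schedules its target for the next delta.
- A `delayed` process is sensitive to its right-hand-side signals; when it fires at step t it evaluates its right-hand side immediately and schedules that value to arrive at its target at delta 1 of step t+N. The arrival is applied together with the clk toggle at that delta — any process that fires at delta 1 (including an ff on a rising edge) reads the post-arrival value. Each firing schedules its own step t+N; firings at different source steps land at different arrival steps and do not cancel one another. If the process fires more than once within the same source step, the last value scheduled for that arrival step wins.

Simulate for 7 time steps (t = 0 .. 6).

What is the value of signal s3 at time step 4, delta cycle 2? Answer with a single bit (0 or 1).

t=0 Δ0: s2=1 s0=1 s4=1 s1=1 clk=0 s3=0
  Δ1: clk:0→1
  Δ2: s1:1→0
  Δ3: s3:0→1
  (3Δ to stable)
t=1 Δ0: s2=1 s0=1 s4=1 s1=0 clk=1 s3=1
  Δ1: clk:1→0
  (1Δ to stable)
t=2 Δ0: s2=1 s0=1 s4=1 s1=0 clk=0 s3=1
  Δ1: clk:0→1
  (1Δ to stable)
t=3 Δ0: s2=1 s0=1 s4=1 s1=0 clk=1 s3=1
  Δ1: s0:1→0, clk:1→0
  Δ2: s2:1→0
  Δ3: s3:1→0
  (3Δ to stable)
t=4 Δ0: s2=0 s0=0 s4=1 s1=0 clk=0 s3=0
  Δ1: clk:0→1
  Δ2: s1:0→1
  Δ3: s3:0→1
  (3Δ to stable)
t=5 Δ0: s2=0 s0=0 s4=1 s1=1 clk=1 s3=1
  Δ1: clk:1→0
  (1Δ to stable)
t=6 Δ0: s2=0 s0=0 s4=1 s1=1 clk=0 s3=1
  Δ1: clk:0→1
  (1Δ to stable)

0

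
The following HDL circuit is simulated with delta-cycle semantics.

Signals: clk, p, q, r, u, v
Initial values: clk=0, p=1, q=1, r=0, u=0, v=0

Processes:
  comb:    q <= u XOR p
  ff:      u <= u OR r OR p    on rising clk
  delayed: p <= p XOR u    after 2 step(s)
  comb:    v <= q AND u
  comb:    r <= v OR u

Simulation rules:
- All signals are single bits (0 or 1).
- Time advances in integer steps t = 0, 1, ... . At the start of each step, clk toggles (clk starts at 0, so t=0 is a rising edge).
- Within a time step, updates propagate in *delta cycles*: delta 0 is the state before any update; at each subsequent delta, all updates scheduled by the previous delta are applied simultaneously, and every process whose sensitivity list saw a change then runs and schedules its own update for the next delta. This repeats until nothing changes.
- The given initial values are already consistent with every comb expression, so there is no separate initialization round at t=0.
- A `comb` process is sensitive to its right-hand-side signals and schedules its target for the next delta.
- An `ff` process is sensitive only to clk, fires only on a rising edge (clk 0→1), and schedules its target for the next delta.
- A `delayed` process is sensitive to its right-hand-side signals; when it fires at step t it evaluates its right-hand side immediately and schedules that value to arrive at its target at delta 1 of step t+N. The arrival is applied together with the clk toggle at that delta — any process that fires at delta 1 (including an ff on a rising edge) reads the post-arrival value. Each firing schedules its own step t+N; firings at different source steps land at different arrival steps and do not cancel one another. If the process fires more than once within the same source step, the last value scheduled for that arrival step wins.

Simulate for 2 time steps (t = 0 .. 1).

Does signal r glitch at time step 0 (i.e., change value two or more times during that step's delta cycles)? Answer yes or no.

t=0 Δ0: r=0 u=0 clk=0 v=0 p=1 q=1
  Δ1: clk:0→1
  Δ2: u:0→1
  Δ3: r:0→1, v:0→1, q:1→0
  Δ4: v:1→0
  (4Δ to stable)
t=1 Δ0: r=1 u=1 clk=1 v=0 p=1 q=0
  Δ1: clk:1→0
  (1Δ to stable)

no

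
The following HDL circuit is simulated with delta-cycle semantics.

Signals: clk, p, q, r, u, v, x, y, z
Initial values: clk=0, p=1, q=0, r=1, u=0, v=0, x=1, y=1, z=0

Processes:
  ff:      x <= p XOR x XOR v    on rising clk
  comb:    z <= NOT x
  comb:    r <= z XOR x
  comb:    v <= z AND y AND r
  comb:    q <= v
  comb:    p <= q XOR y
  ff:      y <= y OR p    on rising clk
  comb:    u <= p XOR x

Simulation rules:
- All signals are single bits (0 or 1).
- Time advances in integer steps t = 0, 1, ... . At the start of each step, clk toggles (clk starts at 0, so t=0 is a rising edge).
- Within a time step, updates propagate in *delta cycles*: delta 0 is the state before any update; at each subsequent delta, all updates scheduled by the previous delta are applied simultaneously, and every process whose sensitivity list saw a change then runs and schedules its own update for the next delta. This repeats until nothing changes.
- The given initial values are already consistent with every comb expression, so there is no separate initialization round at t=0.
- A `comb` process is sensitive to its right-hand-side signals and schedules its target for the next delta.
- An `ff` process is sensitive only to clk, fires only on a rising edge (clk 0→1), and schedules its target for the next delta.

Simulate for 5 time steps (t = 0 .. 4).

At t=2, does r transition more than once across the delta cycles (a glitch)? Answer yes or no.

t0.Δ0 x=1 p=1 q=0 u=0 y=1 v=0 z=0 r=1 clk=0
t0.Δ1 x=1 p=1 q=0 u=0 y=1 v=0 z=0 r=1 clk=1
t0.Δ2 x=0 p=1 q=0 u=0 y=1 v=0 z=0 r=1 clk=1
t0.Δ3 x=0 p=1 q=0 u=1 y=1 v=0 z=1 r=0 clk=1
t0.Δ4 x=0 p=1 q=0 u=1 y=1 v=0 z=1 r=1 clk=1
t0.Δ5 x=0 p=1 q=0 u=1 y=1 v=1 z=1 r=1 clk=1
t0.Δ6 x=0 p=1 q=1 u=1 y=1 v=1 z=1 r=1 clk=1
t0.Δ7 x=0 p=0 q=1 u=1 y=1 v=1 z=1 r=1 clk=1
t0.Δ8 x=0 p=0 q=1 u=0 y=1 v=1 z=1 r=1 clk=1
t1.Δ0 x=0 p=0 q=1 u=0 y=1 v=1 z=1 r=1 clk=1
t1.Δ1 x=0 p=0 q=1 u=0 y=1 v=1 z=1 r=1 clk=0
t2.Δ0 x=0 p=0 q=1 u=0 y=1 v=1 z=1 r=1 clk=0
t2.Δ1 x=0 p=0 q=1 u=0 y=1 v=1 z=1 r=1 clk=1
t2.Δ2 x=1 p=0 q=1 u=0 y=1 v=1 z=1 r=1 clk=1
t2.Δ3 x=1 p=0 q=1 u=1 y=1 v=1 z=0 r=0 clk=1
t2.Δ4 x=1 p=0 q=1 u=1 y=1 v=0 z=0 r=1 clk=1
t2.Δ5 x=1 p=0 q=0 u=1 y=1 v=0 z=0 r=1 clk=1
t2.Δ6 x=1 p=1 q=0 u=1 y=1 v=0 z=0 r=1 clk=1
t2.Δ7 x=1 p=1 q=0 u=0 y=1 v=0 z=0 r=1 clk=1
t3.Δ0 x=1 p=1 q=0 u=0 y=1 v=0 z=0 r=1 clk=1
t3.Δ1 x=1 p=1 q=0 u=0 y=1 v=0 z=0 r=1 clk=0
t4.Δ0 x=1 p=1 q=0 u=0 y=1 v=0 z=0 r=1 clk=0
t4.Δ1 x=1 p=1 q=0 u=0 y=1 v=0 z=0 r=1 clk=1
t4.Δ2 x=0 p=1 q=0 u=0 y=1 v=0 z=0 r=1 clk=1
t4.Δ3 x=0 p=1 q=0 u=1 y=1 v=0 z=1 r=0 clk=1
t4.Δ4 x=0 p=1 q=0 u=1 y=1 v=0 z=1 r=1 clk=1
t4.Δ5 x=0 p=1 q=0 u=1 y=1 v=1 z=1 r=1 clk=1
t4.Δ6 x=0 p=1 q=1 u=1 y=1 v=1 z=1 r=1 clk=1
t4.Δ7 x=0 p=0 q=1 u=1 y=1 v=1 z=1 r=1 clk=1
t4.Δ8 x=0 p=0 q=1 u=0 y=1 v=1 z=1 r=1 clk=1

yes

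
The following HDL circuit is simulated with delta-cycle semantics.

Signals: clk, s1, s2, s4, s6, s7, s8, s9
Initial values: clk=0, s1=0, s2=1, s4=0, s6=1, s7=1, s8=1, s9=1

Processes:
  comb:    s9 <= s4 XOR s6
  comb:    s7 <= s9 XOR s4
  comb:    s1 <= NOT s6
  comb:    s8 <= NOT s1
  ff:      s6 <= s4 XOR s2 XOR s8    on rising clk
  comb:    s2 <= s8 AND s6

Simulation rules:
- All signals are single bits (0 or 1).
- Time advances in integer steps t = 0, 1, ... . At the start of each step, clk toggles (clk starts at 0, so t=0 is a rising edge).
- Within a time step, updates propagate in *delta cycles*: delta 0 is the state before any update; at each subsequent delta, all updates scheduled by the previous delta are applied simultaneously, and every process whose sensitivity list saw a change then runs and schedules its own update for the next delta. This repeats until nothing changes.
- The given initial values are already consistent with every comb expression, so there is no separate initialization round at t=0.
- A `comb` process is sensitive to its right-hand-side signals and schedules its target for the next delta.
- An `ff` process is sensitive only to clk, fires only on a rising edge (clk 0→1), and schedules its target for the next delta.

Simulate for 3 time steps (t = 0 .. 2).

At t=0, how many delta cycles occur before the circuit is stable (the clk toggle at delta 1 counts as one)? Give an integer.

4

t0.Δ0 clk=0 s4=0 s8=1 s9=1 s1=0 s2=1 s6=1 s7=1
t0.Δ1 clk=1 s4=0 s8=1 s9=1 s1=0 s2=1 s6=1 s7=1
t0.Δ2 clk=1 s4=0 s8=1 s9=1 s1=0 s2=1 s6=0 s7=1
t0.Δ3 clk=1 s4=0 s8=1 s9=0 s1=1 s2=0 s6=0 s7=1
t0.Δ4 clk=1 s4=0 s8=0 s9=0 s1=1 s2=0 s6=0 s7=0
t1.Δ0 clk=1 s4=0 s8=0 s9=0 s1=1 s2=0 s6=0 s7=0
t1.Δ1 clk=0 s4=0 s8=0 s9=0 s1=1 s2=0 s6=0 s7=0
t2.Δ0 clk=0 s4=0 s8=0 s9=0 s1=1 s2=0 s6=0 s7=0
t2.Δ1 clk=1 s4=0 s8=0 s9=0 s1=1 s2=0 s6=0 s7=0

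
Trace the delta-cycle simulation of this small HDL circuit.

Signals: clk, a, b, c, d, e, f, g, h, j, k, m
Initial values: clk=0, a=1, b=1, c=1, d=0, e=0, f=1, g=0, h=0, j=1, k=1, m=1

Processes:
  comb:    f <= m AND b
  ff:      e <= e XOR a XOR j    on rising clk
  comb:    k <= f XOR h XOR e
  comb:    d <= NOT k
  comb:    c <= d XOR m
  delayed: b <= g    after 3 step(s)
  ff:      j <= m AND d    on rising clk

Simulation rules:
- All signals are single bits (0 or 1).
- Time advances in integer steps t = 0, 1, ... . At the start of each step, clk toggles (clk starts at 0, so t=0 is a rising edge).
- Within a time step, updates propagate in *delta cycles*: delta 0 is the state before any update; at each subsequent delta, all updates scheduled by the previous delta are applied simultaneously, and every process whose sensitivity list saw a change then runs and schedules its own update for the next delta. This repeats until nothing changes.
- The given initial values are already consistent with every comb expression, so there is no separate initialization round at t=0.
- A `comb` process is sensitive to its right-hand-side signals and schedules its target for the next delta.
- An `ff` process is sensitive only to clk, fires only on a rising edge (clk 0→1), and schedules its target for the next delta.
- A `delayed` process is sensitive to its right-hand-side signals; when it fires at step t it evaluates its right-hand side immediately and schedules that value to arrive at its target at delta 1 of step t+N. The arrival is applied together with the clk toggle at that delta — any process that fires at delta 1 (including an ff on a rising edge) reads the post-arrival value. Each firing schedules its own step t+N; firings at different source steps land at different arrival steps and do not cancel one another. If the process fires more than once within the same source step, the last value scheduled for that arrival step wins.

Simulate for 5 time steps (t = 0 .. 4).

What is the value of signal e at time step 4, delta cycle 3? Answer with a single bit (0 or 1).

t0.Δ0 clk=0 h=0 a=1 d=0 g=0 j=1 e=0 m=1 f=1 k=1 c=1 b=1
t0.Δ1 clk=1 h=0 a=1 d=0 g=0 j=1 e=0 m=1 f=1 k=1 c=1 b=1
t0.Δ2 clk=1 h=0 a=1 d=0 g=0 j=0 e=0 m=1 f=1 k=1 c=1 b=1
t1.Δ0 clk=1 h=0 a=1 d=0 g=0 j=0 e=0 m=1 f=1 k=1 c=1 b=1
t1.Δ1 clk=0 h=0 a=1 d=0 g=0 j=0 e=0 m=1 f=1 k=1 c=1 b=1
t2.Δ0 clk=0 h=0 a=1 d=0 g=0 j=0 e=0 m=1 f=1 k=1 c=1 b=1
t2.Δ1 clk=1 h=0 a=1 d=0 g=0 j=0 e=0 m=1 f=1 k=1 c=1 b=1
t2.Δ2 clk=1 h=0 a=1 d=0 g=0 j=0 e=1 m=1 f=1 k=1 c=1 b=1
t2.Δ3 clk=1 h=0 a=1 d=0 g=0 j=0 e=1 m=1 f=1 k=0 c=1 b=1
t2.Δ4 clk=1 h=0 a=1 d=1 g=0 j=0 e=1 m=1 f=1 k=0 c=1 b=1
t2.Δ5 clk=1 h=0 a=1 d=1 g=0 j=0 e=1 m=1 f=1 k=0 c=0 b=1
t3.Δ0 clk=1 h=0 a=1 d=1 g=0 j=0 e=1 m=1 f=1 k=0 c=0 b=1
t3.Δ1 clk=0 h=0 a=1 d=1 g=0 j=0 e=1 m=1 f=1 k=0 c=0 b=1
t4.Δ0 clk=0 h=0 a=1 d=1 g=0 j=0 e=1 m=1 f=1 k=0 c=0 b=1
t4.Δ1 clk=1 h=0 a=1 d=1 g=0 j=0 e=1 m=1 f=1 k=0 c=0 b=1
t4.Δ2 clk=1 h=0 a=1 d=1 g=0 j=1 e=0 m=1 f=1 k=0 c=0 b=1
t4.Δ3 clk=1 h=0 a=1 d=1 g=0 j=1 e=0 m=1 f=1 k=1 c=0 b=1
t4.Δ4 clk=1 h=0 a=1 d=0 g=0 j=1 e=0 m=1 f=1 k=1 c=0 b=1
t4.Δ5 clk=1 h=0 a=1 d=0 g=0 j=1 e=0 m=1 f=1 k=1 c=1 b=1

0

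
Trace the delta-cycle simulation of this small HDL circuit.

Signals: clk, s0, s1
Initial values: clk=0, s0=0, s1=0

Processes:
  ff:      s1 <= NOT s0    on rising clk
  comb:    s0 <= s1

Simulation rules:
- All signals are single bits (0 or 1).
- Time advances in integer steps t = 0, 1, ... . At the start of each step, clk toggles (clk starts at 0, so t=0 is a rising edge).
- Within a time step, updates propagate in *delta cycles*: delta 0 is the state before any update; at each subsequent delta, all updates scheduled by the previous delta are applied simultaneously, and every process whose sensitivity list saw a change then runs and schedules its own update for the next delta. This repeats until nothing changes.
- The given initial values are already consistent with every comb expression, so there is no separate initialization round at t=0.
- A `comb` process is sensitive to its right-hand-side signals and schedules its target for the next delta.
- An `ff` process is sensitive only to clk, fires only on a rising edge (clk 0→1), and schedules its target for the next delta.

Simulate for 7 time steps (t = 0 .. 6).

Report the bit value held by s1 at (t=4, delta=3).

t0.Δ0 s0=0 clk=0 s1=0
t0.Δ1 s0=0 clk=1 s1=0
t0.Δ2 s0=0 clk=1 s1=1
t0.Δ3 s0=1 clk=1 s1=1
t1.Δ0 s0=1 clk=1 s1=1
t1.Δ1 s0=1 clk=0 s1=1
t2.Δ0 s0=1 clk=0 s1=1
t2.Δ1 s0=1 clk=1 s1=1
t2.Δ2 s0=1 clk=1 s1=0
t2.Δ3 s0=0 clk=1 s1=0
t3.Δ0 s0=0 clk=1 s1=0
t3.Δ1 s0=0 clk=0 s1=0
t4.Δ0 s0=0 clk=0 s1=0
t4.Δ1 s0=0 clk=1 s1=0
t4.Δ2 s0=0 clk=1 s1=1
t4.Δ3 s0=1 clk=1 s1=1
t5.Δ0 s0=1 clk=1 s1=1
t5.Δ1 s0=1 clk=0 s1=1
t6.Δ0 s0=1 clk=0 s1=1
t6.Δ1 s0=1 clk=1 s1=1
t6.Δ2 s0=1 clk=1 s1=0
t6.Δ3 s0=0 clk=1 s1=0

1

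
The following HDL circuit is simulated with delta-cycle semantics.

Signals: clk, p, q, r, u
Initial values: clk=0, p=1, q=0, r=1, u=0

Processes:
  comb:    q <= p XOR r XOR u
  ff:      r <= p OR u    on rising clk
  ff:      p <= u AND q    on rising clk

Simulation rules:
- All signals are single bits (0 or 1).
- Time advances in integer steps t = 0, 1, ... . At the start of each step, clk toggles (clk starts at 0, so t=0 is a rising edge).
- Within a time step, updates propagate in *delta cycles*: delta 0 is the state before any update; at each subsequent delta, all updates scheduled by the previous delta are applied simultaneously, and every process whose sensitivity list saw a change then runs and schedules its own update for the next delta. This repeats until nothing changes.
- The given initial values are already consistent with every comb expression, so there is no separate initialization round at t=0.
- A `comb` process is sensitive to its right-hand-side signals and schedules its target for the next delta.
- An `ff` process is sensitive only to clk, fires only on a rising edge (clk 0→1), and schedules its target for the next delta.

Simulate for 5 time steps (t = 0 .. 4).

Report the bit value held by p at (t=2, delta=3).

0

[bits: clk,u,r,p,q]
t=0: Δ0=00110 Δ1=10110 Δ2=10100 Δ3=10101 | 3Δ
t=1: Δ0=10101 Δ1=00101 | 1Δ
t=2: Δ0=00101 Δ1=10101 Δ2=10001 Δ3=10000 | 3Δ
t=3: Δ0=10000 Δ1=00000 | 1Δ
t=4: Δ0=00000 Δ1=10000 | 1Δ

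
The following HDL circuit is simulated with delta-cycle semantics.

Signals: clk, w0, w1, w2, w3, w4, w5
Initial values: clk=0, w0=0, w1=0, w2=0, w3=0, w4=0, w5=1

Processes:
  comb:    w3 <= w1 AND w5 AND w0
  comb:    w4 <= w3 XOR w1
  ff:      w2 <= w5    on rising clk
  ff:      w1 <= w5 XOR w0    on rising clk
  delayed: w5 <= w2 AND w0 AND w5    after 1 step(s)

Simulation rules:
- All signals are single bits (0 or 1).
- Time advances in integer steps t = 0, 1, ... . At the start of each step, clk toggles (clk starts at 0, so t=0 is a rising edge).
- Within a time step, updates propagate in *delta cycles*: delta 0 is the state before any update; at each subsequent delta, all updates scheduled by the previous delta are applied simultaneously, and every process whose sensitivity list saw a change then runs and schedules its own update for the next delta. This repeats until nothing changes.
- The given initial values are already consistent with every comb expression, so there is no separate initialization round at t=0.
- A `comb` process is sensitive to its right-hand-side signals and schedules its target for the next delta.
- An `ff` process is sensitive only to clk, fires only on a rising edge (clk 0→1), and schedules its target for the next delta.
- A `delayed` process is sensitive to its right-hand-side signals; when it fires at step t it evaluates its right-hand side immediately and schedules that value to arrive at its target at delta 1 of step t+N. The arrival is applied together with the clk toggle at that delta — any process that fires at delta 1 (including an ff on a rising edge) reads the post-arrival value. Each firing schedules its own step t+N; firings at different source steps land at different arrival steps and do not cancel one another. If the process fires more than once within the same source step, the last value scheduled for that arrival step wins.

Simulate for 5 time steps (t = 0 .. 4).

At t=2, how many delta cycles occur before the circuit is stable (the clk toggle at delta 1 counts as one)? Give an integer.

3

[bits: w5,clk,w4,w2,w1,w3,w0]
t=0: Δ0=1000000 Δ1=1100000 Δ2=1101100 Δ3=1111100 | 3Δ
t=1: Δ0=1111100 Δ1=0011100 | 1Δ
t=2: Δ0=0011100 Δ1=0111100 Δ2=0110000 Δ3=0100000 | 3Δ
t=3: Δ0=0100000 Δ1=0000000 | 1Δ
t=4: Δ0=0000000 Δ1=0100000 | 1Δ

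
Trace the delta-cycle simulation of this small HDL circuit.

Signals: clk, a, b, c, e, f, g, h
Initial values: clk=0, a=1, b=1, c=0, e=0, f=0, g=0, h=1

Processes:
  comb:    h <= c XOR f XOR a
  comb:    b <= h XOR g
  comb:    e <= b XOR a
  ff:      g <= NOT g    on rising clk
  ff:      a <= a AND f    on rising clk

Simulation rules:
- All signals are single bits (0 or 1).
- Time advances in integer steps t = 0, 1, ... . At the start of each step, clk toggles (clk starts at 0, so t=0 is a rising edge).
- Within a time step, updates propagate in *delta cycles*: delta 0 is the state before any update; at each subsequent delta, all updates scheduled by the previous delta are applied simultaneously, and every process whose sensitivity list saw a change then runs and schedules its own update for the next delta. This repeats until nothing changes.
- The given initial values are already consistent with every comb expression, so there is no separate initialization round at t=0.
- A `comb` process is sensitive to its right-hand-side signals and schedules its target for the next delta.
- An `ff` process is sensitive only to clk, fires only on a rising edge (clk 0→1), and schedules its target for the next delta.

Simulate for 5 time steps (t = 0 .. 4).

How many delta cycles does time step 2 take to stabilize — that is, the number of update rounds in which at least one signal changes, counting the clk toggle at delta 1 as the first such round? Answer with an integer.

t0.Δ0 f=0 clk=0 b=1 e=0 g=0 c=0 h=1 a=1
t0.Δ1 f=0 clk=1 b=1 e=0 g=0 c=0 h=1 a=1
t0.Δ2 f=0 clk=1 b=1 e=0 g=1 c=0 h=1 a=0
t0.Δ3 f=0 clk=1 b=0 e=1 g=1 c=0 h=0 a=0
t0.Δ4 f=0 clk=1 b=1 e=0 g=1 c=0 h=0 a=0
t0.Δ5 f=0 clk=1 b=1 e=1 g=1 c=0 h=0 a=0
t1.Δ0 f=0 clk=1 b=1 e=1 g=1 c=0 h=0 a=0
t1.Δ1 f=0 clk=0 b=1 e=1 g=1 c=0 h=0 a=0
t2.Δ0 f=0 clk=0 b=1 e=1 g=1 c=0 h=0 a=0
t2.Δ1 f=0 clk=1 b=1 e=1 g=1 c=0 h=0 a=0
t2.Δ2 f=0 clk=1 b=1 e=1 g=0 c=0 h=0 a=0
t2.Δ3 f=0 clk=1 b=0 e=1 g=0 c=0 h=0 a=0
t2.Δ4 f=0 clk=1 b=0 e=0 g=0 c=0 h=0 a=0
t3.Δ0 f=0 clk=1 b=0 e=0 g=0 c=0 h=0 a=0
t3.Δ1 f=0 clk=0 b=0 e=0 g=0 c=0 h=0 a=0
t4.Δ0 f=0 clk=0 b=0 e=0 g=0 c=0 h=0 a=0
t4.Δ1 f=0 clk=1 b=0 e=0 g=0 c=0 h=0 a=0
t4.Δ2 f=0 clk=1 b=0 e=0 g=1 c=0 h=0 a=0
t4.Δ3 f=0 clk=1 b=1 e=0 g=1 c=0 h=0 a=0
t4.Δ4 f=0 clk=1 b=1 e=1 g=1 c=0 h=0 a=0

4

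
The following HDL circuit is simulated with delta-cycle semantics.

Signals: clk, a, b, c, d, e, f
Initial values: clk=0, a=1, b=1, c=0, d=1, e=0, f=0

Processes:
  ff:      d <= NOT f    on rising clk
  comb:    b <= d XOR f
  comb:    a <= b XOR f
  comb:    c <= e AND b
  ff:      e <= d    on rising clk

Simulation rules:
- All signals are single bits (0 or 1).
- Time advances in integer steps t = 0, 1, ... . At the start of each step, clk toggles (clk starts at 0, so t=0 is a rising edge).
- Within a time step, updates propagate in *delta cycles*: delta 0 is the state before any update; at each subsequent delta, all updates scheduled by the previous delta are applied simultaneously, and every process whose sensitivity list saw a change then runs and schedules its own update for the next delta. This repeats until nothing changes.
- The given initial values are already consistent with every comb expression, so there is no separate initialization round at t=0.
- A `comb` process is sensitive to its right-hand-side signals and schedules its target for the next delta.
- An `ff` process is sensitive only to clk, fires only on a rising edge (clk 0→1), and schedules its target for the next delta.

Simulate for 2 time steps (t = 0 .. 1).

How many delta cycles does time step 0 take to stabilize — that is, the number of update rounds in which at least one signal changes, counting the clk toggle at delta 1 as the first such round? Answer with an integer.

t0.Δ0 clk=0 a=1 e=0 c=0 b=1 d=1 f=0
t0.Δ1 clk=1 a=1 e=0 c=0 b=1 d=1 f=0
t0.Δ2 clk=1 a=1 e=1 c=0 b=1 d=1 f=0
t0.Δ3 clk=1 a=1 e=1 c=1 b=1 d=1 f=0
t1.Δ0 clk=1 a=1 e=1 c=1 b=1 d=1 f=0
t1.Δ1 clk=0 a=1 e=1 c=1 b=1 d=1 f=0

3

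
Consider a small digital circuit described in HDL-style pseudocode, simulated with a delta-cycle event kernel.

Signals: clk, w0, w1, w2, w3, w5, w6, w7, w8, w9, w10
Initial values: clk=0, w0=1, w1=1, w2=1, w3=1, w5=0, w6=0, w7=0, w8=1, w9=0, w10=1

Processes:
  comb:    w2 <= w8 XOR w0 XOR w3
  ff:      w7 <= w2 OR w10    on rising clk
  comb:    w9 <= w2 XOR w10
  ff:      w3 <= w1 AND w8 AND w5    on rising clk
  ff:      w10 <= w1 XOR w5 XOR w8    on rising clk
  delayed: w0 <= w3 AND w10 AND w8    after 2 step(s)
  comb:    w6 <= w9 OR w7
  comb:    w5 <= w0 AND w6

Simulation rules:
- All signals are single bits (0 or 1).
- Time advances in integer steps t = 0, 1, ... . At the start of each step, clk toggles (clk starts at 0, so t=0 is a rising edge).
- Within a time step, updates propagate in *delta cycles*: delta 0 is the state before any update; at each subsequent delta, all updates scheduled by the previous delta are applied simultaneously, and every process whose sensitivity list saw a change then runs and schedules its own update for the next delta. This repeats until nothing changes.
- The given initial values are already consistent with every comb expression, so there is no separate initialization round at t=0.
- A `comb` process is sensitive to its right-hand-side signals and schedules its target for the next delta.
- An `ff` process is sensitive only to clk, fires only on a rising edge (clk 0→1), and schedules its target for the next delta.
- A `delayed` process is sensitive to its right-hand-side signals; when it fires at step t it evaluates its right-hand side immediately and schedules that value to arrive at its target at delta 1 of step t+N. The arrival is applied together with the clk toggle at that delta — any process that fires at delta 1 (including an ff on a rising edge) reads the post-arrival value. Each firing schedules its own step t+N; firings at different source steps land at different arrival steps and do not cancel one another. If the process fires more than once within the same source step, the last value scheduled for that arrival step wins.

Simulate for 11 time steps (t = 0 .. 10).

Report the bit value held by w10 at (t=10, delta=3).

1

[bits: w7,w5,w8,w3,w1,w10,w9,clk,w0,w6,w2]
t=0: Δ0=00111100101 Δ1=00111101101 Δ2=10101001101 Δ3=10101011110 Δ4=11101001110 | 4Δ
t=1: Δ0=11101001110 Δ1=11101000110 | 1Δ
t=2: Δ0=11101000110 Δ1=11101001010 Δ2=00111101011 Δ3=00111101000 Δ4=00111111000 Δ5=00111111010 | 5Δ
t=3: Δ0=00111111010 Δ1=00111110010 | 1Δ
t=4: Δ0=00111110010 Δ1=00111111110 Δ2=11101011111 Δ3=11101011110 Δ4=11101001110 | 4Δ
t=5: Δ0=11101001110 Δ1=11101000110 | 1Δ
t=6: Δ0=11101000110 Δ1=11101001010 Δ2=00111101011 Δ3=00111101000 Δ4=00111111000 Δ5=00111111010 | 5Δ
t=7: Δ0=00111111010 Δ1=00111110010 | 1Δ
t=8: Δ0=00111110010 Δ1=00111111110 Δ2=11101011111 Δ3=11101011110 Δ4=11101001110 | 4Δ
t=9: Δ0=11101001110 Δ1=11101000110 | 1Δ
t=10: Δ0=11101000110 Δ1=11101001010 Δ2=00111101011 Δ3=00111101000 Δ4=00111111000 Δ5=00111111010 | 5Δ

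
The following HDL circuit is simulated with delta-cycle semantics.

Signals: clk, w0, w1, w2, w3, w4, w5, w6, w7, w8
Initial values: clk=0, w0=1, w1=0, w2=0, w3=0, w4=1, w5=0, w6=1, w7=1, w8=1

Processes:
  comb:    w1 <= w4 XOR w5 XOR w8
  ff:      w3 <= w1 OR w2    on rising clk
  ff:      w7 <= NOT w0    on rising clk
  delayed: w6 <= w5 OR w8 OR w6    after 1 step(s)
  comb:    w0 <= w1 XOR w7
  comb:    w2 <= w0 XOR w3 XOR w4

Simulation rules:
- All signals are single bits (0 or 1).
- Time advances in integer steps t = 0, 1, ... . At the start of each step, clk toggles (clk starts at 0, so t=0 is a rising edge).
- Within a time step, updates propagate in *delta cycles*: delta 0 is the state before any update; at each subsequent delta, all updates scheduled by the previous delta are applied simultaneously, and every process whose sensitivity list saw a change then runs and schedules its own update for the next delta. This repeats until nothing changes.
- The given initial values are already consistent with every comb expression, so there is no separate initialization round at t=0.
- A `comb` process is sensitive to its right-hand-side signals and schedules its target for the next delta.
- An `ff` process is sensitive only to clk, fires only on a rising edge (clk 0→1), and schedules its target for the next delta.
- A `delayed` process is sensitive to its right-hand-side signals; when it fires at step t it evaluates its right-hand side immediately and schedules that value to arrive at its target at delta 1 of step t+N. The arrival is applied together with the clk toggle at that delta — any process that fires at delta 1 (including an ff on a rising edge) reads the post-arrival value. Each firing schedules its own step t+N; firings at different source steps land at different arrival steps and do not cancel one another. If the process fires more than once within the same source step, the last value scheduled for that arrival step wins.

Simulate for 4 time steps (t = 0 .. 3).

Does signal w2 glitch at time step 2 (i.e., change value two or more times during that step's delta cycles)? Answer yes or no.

yes

[bits: w5,clk,w1,w7,w4,w0,w3,w2,w8,w6]
t=0: Δ0=0001110011 Δ1=0101110011 Δ2=0100110011 Δ3=0100100011 Δ4=0100100111 | 4Δ
t=1: Δ0=0100100111 Δ1=0000100111 | 1Δ
t=2: Δ0=0000100111 Δ1=0100100111 Δ2=0101101111 Δ3=0101111011 Δ4=0101111111 | 4Δ
t=3: Δ0=0101111111 Δ1=0001111111 | 1Δ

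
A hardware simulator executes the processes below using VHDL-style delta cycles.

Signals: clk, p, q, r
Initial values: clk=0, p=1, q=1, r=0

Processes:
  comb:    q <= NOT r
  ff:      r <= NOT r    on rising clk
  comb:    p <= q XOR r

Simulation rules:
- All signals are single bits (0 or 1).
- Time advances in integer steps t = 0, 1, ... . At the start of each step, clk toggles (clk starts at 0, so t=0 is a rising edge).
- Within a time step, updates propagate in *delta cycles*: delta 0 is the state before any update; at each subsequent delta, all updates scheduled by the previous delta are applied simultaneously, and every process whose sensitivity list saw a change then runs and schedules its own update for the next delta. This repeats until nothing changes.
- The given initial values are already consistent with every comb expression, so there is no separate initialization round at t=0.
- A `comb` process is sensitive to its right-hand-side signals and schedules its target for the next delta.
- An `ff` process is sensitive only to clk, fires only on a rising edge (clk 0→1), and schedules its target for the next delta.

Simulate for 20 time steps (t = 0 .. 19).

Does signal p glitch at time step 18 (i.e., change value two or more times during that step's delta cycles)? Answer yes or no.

[bits: p,q,r,clk]
t=0: Δ0=1100 Δ1=1101 Δ2=1111 Δ3=0011 Δ4=1011 | 4Δ
t=1: Δ0=1011 Δ1=1010 | 1Δ
t=2: Δ0=1010 Δ1=1011 Δ2=1001 Δ3=0101 Δ4=1101 | 4Δ
t=3: Δ0=1101 Δ1=1100 | 1Δ
t=4: Δ0=1100 Δ1=1101 Δ2=1111 Δ3=0011 Δ4=1011 | 4Δ
t=5: Δ0=1011 Δ1=1010 | 1Δ
t=6: Δ0=1010 Δ1=1011 Δ2=1001 Δ3=0101 Δ4=1101 | 4Δ
t=7: Δ0=1101 Δ1=1100 | 1Δ
t=8: Δ0=1100 Δ1=1101 Δ2=1111 Δ3=0011 Δ4=1011 | 4Δ
t=9: Δ0=1011 Δ1=1010 | 1Δ
t=10: Δ0=1010 Δ1=1011 Δ2=1001 Δ3=0101 Δ4=1101 | 4Δ
t=11: Δ0=1101 Δ1=1100 | 1Δ
t=12: Δ0=1100 Δ1=1101 Δ2=1111 Δ3=0011 Δ4=1011 | 4Δ
t=13: Δ0=1011 Δ1=1010 | 1Δ
t=14: Δ0=1010 Δ1=1011 Δ2=1001 Δ3=0101 Δ4=1101 | 4Δ
t=15: Δ0=1101 Δ1=1100 | 1Δ
t=16: Δ0=1100 Δ1=1101 Δ2=1111 Δ3=0011 Δ4=1011 | 4Δ
t=17: Δ0=1011 Δ1=1010 | 1Δ
t=18: Δ0=1010 Δ1=1011 Δ2=1001 Δ3=0101 Δ4=1101 | 4Δ
t=19: Δ0=1101 Δ1=1100 | 1Δ

yes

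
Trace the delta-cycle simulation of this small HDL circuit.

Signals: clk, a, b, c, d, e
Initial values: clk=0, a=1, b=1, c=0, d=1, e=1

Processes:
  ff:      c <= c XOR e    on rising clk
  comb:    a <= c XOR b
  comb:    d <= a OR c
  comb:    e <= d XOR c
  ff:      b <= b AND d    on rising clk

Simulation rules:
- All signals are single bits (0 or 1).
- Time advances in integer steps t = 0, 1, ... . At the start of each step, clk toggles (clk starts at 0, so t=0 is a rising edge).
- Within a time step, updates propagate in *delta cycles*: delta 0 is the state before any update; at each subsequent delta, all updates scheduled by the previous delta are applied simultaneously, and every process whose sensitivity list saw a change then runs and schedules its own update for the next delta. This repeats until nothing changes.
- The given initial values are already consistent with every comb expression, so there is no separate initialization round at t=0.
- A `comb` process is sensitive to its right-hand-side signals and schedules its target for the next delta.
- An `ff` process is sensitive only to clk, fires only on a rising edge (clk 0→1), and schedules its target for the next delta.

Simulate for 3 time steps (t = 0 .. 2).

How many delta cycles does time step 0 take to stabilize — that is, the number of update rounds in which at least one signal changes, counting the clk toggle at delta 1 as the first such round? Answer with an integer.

t=0 Δ0: c=0 e=1 a=1 b=1 clk=0 d=1
  Δ1: clk:0→1
  Δ2: c:0→1
  Δ3: e:1→0, a:1→0
  (3Δ to stable)
t=1 Δ0: c=1 e=0 a=0 b=1 clk=1 d=1
  Δ1: clk:1→0
  (1Δ to stable)
t=2 Δ0: c=1 e=0 a=0 b=1 clk=0 d=1
  Δ1: clk:0→1
  (1Δ to stable)

3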